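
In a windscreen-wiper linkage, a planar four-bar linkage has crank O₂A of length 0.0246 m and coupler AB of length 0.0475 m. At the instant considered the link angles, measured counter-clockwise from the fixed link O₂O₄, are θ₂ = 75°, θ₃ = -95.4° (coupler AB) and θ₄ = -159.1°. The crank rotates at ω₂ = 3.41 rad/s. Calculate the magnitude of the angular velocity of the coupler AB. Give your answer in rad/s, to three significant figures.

ω₂ = 3.41 rad/s
Differentiating the loop-closure r₂e^{iθ₂}+r₃e^{iθ₃}=r₁+r₄e^{iθ₄} gives r₂ω₂e^{iθ₂}+r₃ω₃e^{iθ₃}=r₄ω₄e^{iθ₄}.
Eliminating the other unknown: ω₃ = r₂ω₂ sin(θ₄−θ₂) / [r₃ sin(θ₃−θ₄)].
Numerator sine = +0.81004; denominator sine = +0.89649.
Result = 0.0246·3.41·(+0.81004) / (0.0475·(+0.89649)) = +1.5957 rad/s; magnitude 1.5957 rad/s.

1.60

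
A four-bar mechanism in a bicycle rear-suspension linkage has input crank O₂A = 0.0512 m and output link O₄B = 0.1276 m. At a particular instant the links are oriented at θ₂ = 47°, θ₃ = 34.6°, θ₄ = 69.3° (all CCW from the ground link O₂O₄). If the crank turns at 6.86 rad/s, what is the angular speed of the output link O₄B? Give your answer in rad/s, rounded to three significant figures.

ω₂ = 6.86 rad/s
Differentiating the loop-closure r₂e^{iθ₂}+r₃e^{iθ₃}=r₁+r₄e^{iθ₄} gives r₂ω₂e^{iθ₂}+r₃ω₃e^{iθ₃}=r₄ω₄e^{iθ₄}.
Eliminating the other unknown: ω₄ = r₂ω₂ sin(θ₂−θ₃) / [r₄ sin(θ₄−θ₃)].
Numerator sine = +0.21474; denominator sine = +0.56928.
Result = 0.0512·6.86·(+0.21474) / (0.1276·(+0.56928)) = +1.0383 rad/s; magnitude 1.0383 rad/s.

1.04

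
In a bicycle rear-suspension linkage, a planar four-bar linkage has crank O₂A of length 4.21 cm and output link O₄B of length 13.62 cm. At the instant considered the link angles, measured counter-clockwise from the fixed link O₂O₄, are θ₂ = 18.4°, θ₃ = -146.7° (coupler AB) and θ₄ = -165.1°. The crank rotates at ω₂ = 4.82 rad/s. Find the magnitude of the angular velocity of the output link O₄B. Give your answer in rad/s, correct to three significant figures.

1.21

ω₂ = 4.82 rad/s
Differentiating the loop-closure r₂e^{iθ₂}+r₃e^{iθ₃}=r₁+r₄e^{iθ₄} gives r₂ω₂e^{iθ₂}+r₃ω₃e^{iθ₃}=r₄ω₄e^{iθ₄}.
Eliminating the other unknown: ω₄ = r₂ω₂ sin(θ₂−θ₃) / [r₄ sin(θ₄−θ₃)].
Numerator sine = +0.25713; denominator sine = -0.31565.
Result = 0.0421·4.82·(+0.25713) / (0.1362·(-0.31565)) = -1.2137 rad/s; magnitude 1.2137 rad/s.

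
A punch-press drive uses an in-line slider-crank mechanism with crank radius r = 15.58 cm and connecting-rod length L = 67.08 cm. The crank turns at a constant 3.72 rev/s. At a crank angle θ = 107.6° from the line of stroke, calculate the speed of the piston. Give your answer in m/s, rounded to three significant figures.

3.22

ω = 2π·3.72 = 23.37 rad/s
For an in-line slider-crank, x = r cosθ + √(L² − r² sin²θ), so v = −rω sinθ·[1 + r cosθ/√(L² − r² sin²θ)].
With r = 0.1558 m, L = 0.6708 m, θ = 107.6°: √(L² − r² sin²θ) = 0.65415 m.
v = −0.1558·23.37·0.95319·[1 + 0.1558·-0.30237/0.65415] = -3.2211 m/s.
|v| = 3.2211 m/s.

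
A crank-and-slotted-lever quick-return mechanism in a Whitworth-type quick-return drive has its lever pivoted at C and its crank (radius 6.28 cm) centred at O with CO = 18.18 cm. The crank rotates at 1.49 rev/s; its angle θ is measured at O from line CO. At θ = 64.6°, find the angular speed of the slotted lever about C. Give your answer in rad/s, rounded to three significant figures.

ω = 9.362 rad/s (from 1.49 rev/s).
Crank pin A relative to C: A = (d + r cosθ, r sinθ); lever angle φ = atan2(r sinθ, d + r cosθ).
Differentiating tanφ: φ̇ = rω(d cosθ + r)/(d² + r² + 2dr cosθ).
d² + r² + 2dr cosθ = |CA|² = 0.0467894 m²;  d cosθ + r = +0.14078 m.
|ω_lever| = |0.0628·9.362·+0.14078| / 0.0467894 = 1.769 rad/s.

1.77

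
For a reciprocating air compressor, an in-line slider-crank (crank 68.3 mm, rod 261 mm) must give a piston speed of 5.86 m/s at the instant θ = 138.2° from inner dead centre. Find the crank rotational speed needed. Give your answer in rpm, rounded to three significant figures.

1530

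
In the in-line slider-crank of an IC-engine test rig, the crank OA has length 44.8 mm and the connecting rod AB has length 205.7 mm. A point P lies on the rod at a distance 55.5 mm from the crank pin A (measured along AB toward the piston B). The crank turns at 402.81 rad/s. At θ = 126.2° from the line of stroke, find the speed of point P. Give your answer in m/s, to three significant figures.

ω = 402.8 rad/s.  Crank-pin speed |V_A| = rω = 18.046 m/s, perpendicular to OA.
Rod angle: sinφ = −(r/L) sinθ ⇒ φ = -10.122°; ω_rod = −rω cosθ/√(L²−r²sin²θ) = +52.633 rad/s.
V_P = V_A + ω_rod × AP, with AP = 0.0555 m along the rod.
Components: V_Px = −rω sinθ − a·ω_rod·sinφ = -14.049 m/s;  V_Py = rω cosθ + a·ω_rod·cosφ = -7.7824 m/s.
|V_P| = √(V_Px² + V_Py²) = 16.06 m/s.

16.1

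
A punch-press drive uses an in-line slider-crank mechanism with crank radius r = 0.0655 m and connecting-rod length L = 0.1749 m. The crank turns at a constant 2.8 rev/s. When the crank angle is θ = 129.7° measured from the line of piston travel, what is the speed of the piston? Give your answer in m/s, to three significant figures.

ω = 2π·2.8 = 17.59 rad/s
For an in-line slider-crank, x = r cosθ + √(L² − r² sin²θ), so v = −rω sinθ·[1 + r cosθ/√(L² − r² sin²θ)].
With r = 0.0655 m, L = 0.1749 m, θ = 129.7°: √(L² − r² sin²θ) = 0.16748 m.
v = −0.0655·17.59·0.76940·[1 + 0.0655·-0.63877/0.16748] = -0.66512 m/s.
|v| = 0.66512 m/s.

0.665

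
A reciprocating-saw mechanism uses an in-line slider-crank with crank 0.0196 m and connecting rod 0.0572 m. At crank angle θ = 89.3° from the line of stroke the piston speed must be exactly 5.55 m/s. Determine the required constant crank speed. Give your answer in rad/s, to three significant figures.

For an in-line slider-crank, |v_piston| = rω|sinθ|·[1 + r cosθ/√(L² − r² sin²θ)].
With r = 0.0196 m, L = 0.0572 m, θ = 89.3°: the bracketed kinematic factor |dx/dθ| = 0.019686 m.
ω = v/|dx/dθ| = 5.55/0.019686 = 281.93 rad/s.

282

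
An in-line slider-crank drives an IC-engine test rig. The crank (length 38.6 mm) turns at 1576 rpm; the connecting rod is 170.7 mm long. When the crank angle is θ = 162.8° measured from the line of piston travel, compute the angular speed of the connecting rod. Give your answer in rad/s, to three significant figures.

ω = 165 rad/s (converted from 1576 rpm).
The rod makes angle φ with the slider axis where L sinφ = r sinθ; differentiating, L cosφ·φ̇ = r ω cosθ.
L cosφ = √(L² − r² sin²θ) = 0.17032 m.
|ω_rod| = r ω |cosθ| / √(L² − r² sin²θ) = 0.0386·165·0.95528/0.17032 = 35.731 rad/s.

35.7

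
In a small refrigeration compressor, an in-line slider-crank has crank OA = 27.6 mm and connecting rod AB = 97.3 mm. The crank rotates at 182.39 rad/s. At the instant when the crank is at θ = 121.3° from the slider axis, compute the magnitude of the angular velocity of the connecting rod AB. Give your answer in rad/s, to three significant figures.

27.7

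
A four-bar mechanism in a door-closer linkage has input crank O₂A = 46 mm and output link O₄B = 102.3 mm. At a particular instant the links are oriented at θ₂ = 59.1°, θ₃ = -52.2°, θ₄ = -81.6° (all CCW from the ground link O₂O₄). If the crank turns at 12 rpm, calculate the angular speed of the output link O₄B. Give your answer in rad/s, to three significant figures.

ω₂ = 1.257 rad/s (from 12 rpm).
Differentiating the loop-closure r₂e^{iθ₂}+r₃e^{iθ₃}=r₁+r₄e^{iθ₄} gives r₂ω₂e^{iθ₂}+r₃ω₃e^{iθ₃}=r₄ω₄e^{iθ₄}.
Eliminating the other unknown: ω₄ = r₂ω₂ sin(θ₂−θ₃) / [r₄ sin(θ₄−θ₃)].
Numerator sine = +0.93169; denominator sine = -0.49090.
Result = 0.046·1.257·(+0.93169) / (0.1023·(-0.49090)) = -1.0724 rad/s; magnitude 1.0724 rad/s.

1.07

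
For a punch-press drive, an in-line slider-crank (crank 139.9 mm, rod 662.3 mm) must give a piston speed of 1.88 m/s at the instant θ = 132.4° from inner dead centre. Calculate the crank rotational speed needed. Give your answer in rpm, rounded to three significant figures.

203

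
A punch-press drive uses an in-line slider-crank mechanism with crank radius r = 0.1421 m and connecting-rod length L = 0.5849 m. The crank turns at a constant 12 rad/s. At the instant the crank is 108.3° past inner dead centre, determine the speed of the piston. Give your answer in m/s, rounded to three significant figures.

ω = 12 rad/s
For an in-line slider-crank, x = r cosθ + √(L² − r² sin²θ), so v = −rω sinθ·[1 + r cosθ/√(L² − r² sin²θ)].
With r = 0.1421 m, L = 0.5849 m, θ = 108.3°: √(L² − r² sin²θ) = 0.56913 m.
v = −0.1421·12·0.94943·[1 + 0.1421·-0.31399/0.56913] = -1.492 m/s.
|v| = 1.492 m/s.

1.49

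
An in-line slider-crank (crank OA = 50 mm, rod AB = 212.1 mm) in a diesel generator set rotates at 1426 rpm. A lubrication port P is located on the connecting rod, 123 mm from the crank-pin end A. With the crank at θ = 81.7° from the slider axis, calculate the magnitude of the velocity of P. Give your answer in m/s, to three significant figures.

7.55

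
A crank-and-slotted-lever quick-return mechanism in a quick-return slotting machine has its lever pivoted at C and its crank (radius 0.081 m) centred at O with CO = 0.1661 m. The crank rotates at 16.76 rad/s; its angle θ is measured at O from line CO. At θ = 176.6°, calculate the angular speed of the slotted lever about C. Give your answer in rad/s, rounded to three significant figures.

15.8

ω = 16.76 rad/s
Crank pin A relative to C: A = (d + r cosθ, r sinθ); lever angle φ = atan2(r sinθ, d + r cosθ).
Differentiating tanφ: φ̇ = rω(d cosθ + r)/(d² + r² + 2dr cosθ).
d² + r² + 2dr cosθ = |CA|² = 0.00728937 m²;  d cosθ + r = -0.084808 m.
|ω_lever| = |0.081·16.76·-0.084808| / 0.00728937 = 15.794 rad/s.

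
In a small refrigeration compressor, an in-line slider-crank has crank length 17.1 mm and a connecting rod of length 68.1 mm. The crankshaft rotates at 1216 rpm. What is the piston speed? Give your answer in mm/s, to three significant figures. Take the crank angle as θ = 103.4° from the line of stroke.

1990

ω = 2π·1216/60 = 127.3 rad/s
For an in-line slider-crank, x = r cosθ + √(L² − r² sin²θ), so v = −rω sinθ·[1 + r cosθ/√(L² − r² sin²θ)].
With r = 0.0171 m, L = 0.0681 m, θ = 103.4°: √(L² − r² sin²θ) = 0.066037 m.
v = −0.0171·127.3·0.97278·[1 + 0.0171·-0.23175/0.066037] = -1.9911 m/s.
|v| = 1.9911 m/s = 1991.1 mm/s.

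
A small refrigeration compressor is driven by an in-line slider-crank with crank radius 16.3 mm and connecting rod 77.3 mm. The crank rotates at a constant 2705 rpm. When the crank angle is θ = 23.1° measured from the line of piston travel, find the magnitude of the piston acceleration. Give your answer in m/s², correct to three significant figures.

ω = 2π·2705/60 = 283.3 rad/s
x(θ) = r cosθ + √(L² − r² sin²θ); with ω constant, a = ω²·d²x/dθ².
d²x/dθ² = −r cosθ − r²(cos2θ)/√u − r⁴ sin²2θ/(4u^{3/2}),  u = L² − r² sin²θ = 0.00593439 m².
Substituting r = 0.0163 m, L = 0.0773 m, θ = 23.1°: d²x/dθ² = -0.0174 m.
a = ω²·d²x/dθ² = (283.3)²·(-0.0174) = -1396.2 m/s²;  |a| = 1396.2 m/s².

1400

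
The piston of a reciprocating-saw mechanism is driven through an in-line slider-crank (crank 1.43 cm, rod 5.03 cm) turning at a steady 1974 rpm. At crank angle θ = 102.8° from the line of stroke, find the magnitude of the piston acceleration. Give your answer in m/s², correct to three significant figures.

298

ω = 2π·1974/60 = 206.7 rad/s
x(θ) = r cosθ + √(L² − r² sin²θ); with ω constant, a = ω²·d²x/dθ².
d²x/dθ² = −r cosθ − r²(cos2θ)/√u − r⁴ sin²2θ/(4u^{3/2}),  u = L² − r² sin²θ = 0.00233564 m².
Substituting r = 0.0143 m, L = 0.0503 m, θ = 102.8°: d²x/dθ² = +0.0069667 m.
a = ω²·d²x/dθ² = (206.7)²·(+0.0069667) = +297.7 m/s²;  |a| = 297.7 m/s².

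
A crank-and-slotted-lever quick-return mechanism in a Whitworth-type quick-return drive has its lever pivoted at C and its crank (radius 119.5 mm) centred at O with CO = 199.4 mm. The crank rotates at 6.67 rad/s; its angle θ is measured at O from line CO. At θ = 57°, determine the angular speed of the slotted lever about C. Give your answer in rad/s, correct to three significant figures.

2.27

ω = 6.67 rad/s
Crank pin A relative to C: A = (d + r cosθ, r sinθ); lever angle φ = atan2(r sinθ, d + r cosθ).
Differentiating tanφ: φ̇ = rω(d cosθ + r)/(d² + r² + 2dr cosθ).
d² + r² + 2dr cosθ = |CA|² = 0.0799963 m²;  d cosθ + r = +0.2281 m.
|ω_lever| = |0.1195·6.67·+0.2281| / 0.0799963 = 2.2727 rad/s.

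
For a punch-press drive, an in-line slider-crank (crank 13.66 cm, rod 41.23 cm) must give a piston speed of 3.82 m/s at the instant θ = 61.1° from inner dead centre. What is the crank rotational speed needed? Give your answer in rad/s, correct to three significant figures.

27.4

For an in-line slider-crank, |v_piston| = rω|sinθ|·[1 + r cosθ/√(L² − r² sin²θ)].
With r = 0.1366 m, L = 0.4123 m, θ = 61.1°: the bracketed kinematic factor |dx/dθ| = 0.1396 m.
ω = v/|dx/dθ| = 3.82/0.1396 = 27.365 rad/s.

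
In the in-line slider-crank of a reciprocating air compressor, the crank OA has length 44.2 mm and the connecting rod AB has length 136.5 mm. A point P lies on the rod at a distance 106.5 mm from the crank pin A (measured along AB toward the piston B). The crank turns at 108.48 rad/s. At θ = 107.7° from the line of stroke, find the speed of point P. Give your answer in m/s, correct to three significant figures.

4.21

ω = 108.5 rad/s.  Crank-pin speed |V_A| = rω = 4.7948 m/s, perpendicular to OA.
Rod angle: sinφ = −(r/L) sinθ ⇒ φ = -17.968°; ω_rod = −rω cosθ/√(L²−r²sin²θ) = +11.227 rad/s.
V_P = V_A + ω_rod × AP, with AP = 0.1065 m along the rod.
Components: V_Px = −rω sinθ − a·ω_rod·sinφ = -4.199 m/s;  V_Py = rω cosθ + a·ω_rod·cosφ = -0.32039 m/s.
|V_P| = √(V_Px² + V_Py²) = 4.2112 m/s.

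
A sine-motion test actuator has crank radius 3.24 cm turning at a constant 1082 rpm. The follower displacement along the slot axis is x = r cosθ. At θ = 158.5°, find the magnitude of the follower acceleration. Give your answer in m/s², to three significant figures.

387

ω = 113.3 rad/s (from 1082 rpm).
x = r cosθ ⇒ ẍ = −rω² cosθ (ω constant).
|a| = rω²|cosθ| = 0.0324·(113.3)²·|cos 158.5°| = 387.02 m/s².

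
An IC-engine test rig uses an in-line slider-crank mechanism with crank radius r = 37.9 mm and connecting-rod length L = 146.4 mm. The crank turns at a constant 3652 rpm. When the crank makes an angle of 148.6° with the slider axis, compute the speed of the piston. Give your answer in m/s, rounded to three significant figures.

5.87

ω = 2π·3652/60 = 382.4 rad/s
For an in-line slider-crank, x = r cosθ + √(L² − r² sin²θ), so v = −rω sinθ·[1 + r cosθ/√(L² − r² sin²θ)].
With r = 0.0379 m, L = 0.1464 m, θ = 148.6°: √(L² − r² sin²θ) = 0.14506 m.
v = −0.0379·382.4·0.52101·[1 + 0.0379·-0.85355/0.14506] = -5.8676 m/s.
|v| = 5.8676 m/s.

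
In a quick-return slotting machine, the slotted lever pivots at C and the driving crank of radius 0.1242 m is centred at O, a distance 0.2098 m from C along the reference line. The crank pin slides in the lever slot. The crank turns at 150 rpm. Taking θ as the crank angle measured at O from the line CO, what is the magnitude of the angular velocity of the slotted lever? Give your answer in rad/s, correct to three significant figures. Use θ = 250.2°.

ω = 15.71 rad/s (from 150 rpm).
Crank pin A relative to C: A = (d + r cosθ, r sinθ); lever angle φ = atan2(r sinθ, d + r cosθ).
Differentiating tanφ: φ̇ = rω(d cosθ + r)/(d² + r² + 2dr cosθ).
d² + r² + 2dr cosθ = |CA|² = 0.0417886 m²;  d cosθ + r = +0.053133 m.
|ω_lever| = |0.1242·15.71·+0.053133| / 0.0417886 = 2.4805 rad/s.

2.48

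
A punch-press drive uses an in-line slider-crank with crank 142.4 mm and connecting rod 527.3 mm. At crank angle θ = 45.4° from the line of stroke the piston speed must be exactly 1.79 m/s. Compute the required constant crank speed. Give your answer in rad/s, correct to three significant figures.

14.8

For an in-line slider-crank, |v_piston| = rω|sinθ|·[1 + r cosθ/√(L² − r² sin²θ)].
With r = 0.1424 m, L = 0.5273 m, θ = 45.4°: the bracketed kinematic factor |dx/dθ| = 0.12098 m.
ω = v/|dx/dθ| = 1.79/0.12098 = 14.795 rad/s.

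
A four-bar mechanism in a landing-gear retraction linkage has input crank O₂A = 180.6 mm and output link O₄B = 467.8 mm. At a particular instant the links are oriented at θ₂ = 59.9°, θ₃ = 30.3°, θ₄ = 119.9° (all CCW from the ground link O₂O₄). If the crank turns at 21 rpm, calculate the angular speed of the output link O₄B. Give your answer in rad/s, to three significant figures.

0.419

ω₂ = 2.199 rad/s (from 21 rpm).
Differentiating the loop-closure r₂e^{iθ₂}+r₃e^{iθ₃}=r₁+r₄e^{iθ₄} gives r₂ω₂e^{iθ₂}+r₃ω₃e^{iθ₃}=r₄ω₄e^{iθ₄}.
Eliminating the other unknown: ω₄ = r₂ω₂ sin(θ₂−θ₃) / [r₄ sin(θ₄−θ₃)].
Numerator sine = +0.49394; denominator sine = +0.99998.
Result = 0.1806·2.199·(+0.49394) / (0.4678·(+0.99998)) = +0.41936 rad/s; magnitude 0.41936 rad/s.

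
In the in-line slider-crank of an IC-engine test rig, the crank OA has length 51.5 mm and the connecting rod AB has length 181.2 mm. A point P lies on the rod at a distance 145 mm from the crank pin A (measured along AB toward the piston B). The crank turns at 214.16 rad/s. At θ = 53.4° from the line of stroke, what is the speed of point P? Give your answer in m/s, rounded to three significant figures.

ω = 214.2 rad/s.  Crank-pin speed |V_A| = rω = 11.029 m/s, perpendicular to OA.
Rod angle: sinφ = −(r/L) sinθ ⇒ φ = -13.190°; ω_rod = −rω cosθ/√(L²−r²sin²θ) = -37.274 rad/s.
V_P = V_A + ω_rod × AP, with AP = 0.145 m along the rod.
Components: V_Px = −rω sinθ − a·ω_rod·sinφ = -10.088 m/s;  V_Py = rω cosθ + a·ω_rod·cosφ = +1.3137 m/s.
|V_P| = √(V_Px² + V_Py²) = 10.173 m/s.

10.2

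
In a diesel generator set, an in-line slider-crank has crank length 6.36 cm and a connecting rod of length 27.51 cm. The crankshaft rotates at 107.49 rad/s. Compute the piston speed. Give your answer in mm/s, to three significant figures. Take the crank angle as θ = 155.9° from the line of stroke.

2200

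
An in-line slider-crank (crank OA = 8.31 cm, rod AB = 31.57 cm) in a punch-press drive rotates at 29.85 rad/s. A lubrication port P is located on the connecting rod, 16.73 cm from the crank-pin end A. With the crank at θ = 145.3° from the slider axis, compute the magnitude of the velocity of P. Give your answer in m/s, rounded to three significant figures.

ω = 29.85 rad/s.  Crank-pin speed |V_A| = rω = 2.4805 m/s, perpendicular to OA.
Rod angle: sinφ = −(r/L) sinθ ⇒ φ = -8.618°; ω_rod = −rω cosθ/√(L²−r²sin²θ) = +6.5336 rad/s.
V_P = V_A + ω_rod × AP, with AP = 0.1673 m along the rod.
Components: V_Px = −rω sinθ − a·ω_rod·sinφ = -1.2483 m/s;  V_Py = rω cosθ + a·ω_rod·cosφ = -0.95863 m/s.
|V_P| = √(V_Px² + V_Py²) = 1.5739 m/s.

1.57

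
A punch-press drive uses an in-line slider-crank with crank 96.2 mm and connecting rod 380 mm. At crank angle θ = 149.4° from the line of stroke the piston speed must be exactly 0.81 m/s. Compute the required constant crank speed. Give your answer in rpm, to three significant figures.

For an in-line slider-crank, |v_piston| = rω|sinθ|·[1 + r cosθ/√(L² − r² sin²θ)].
With r = 0.0962 m, L = 0.38 m, θ = 149.4°: the bracketed kinematic factor |dx/dθ| = 0.038209 m.
ω = v/|dx/dθ| = 0.81/0.038209 = 21.199 rad/s.
N = 60ω/(2π) = 202.44 rpm.

202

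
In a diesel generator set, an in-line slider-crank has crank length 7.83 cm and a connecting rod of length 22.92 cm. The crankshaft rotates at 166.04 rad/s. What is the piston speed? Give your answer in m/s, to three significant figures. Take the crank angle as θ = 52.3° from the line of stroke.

ω = 166 rad/s
For an in-line slider-crank, x = r cosθ + √(L² − r² sin²θ), so v = −rω sinθ·[1 + r cosθ/√(L² − r² sin²θ)].
With r = 0.0783 m, L = 0.2292 m, θ = 52.3°: √(L² − r² sin²θ) = 0.22067 m.
v = −0.0783·166·0.79122·[1 + 0.0783·0.61153/0.22067] = -12.519 m/s.
|v| = 12.519 m/s.

12.5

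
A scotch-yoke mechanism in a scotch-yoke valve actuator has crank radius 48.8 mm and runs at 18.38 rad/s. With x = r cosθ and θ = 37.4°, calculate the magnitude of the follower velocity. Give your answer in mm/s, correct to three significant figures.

545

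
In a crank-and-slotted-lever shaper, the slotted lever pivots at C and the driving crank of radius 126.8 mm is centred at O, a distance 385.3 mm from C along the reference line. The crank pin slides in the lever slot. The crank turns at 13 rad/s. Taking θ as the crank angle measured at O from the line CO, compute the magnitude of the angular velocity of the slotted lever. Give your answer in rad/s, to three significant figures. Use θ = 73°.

ω = 13 rad/s
Crank pin A relative to C: A = (d + r cosθ, r sinθ); lever angle φ = atan2(r sinθ, d + r cosθ).
Differentiating tanφ: φ̇ = rω(d cosθ + r)/(d² + r² + 2dr cosθ).
d² + r² + 2dr cosθ = |CA|² = 0.193103 m²;  d cosθ + r = +0.23945 m.
|ω_lever| = |0.1268·13·+0.23945| / 0.193103 = 2.044 rad/s.

2.04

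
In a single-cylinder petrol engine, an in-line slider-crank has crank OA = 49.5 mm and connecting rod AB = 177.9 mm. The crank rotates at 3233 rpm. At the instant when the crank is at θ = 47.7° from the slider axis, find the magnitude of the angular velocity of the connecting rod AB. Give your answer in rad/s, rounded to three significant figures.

ω = 338.6 rad/s (converted from 3233 rpm).
The rod makes angle φ with the slider axis where L sinφ = r sinθ; differentiating, L cosφ·φ̇ = r ω cosθ.
L cosφ = √(L² − r² sin²θ) = 0.17409 m.
|ω_rod| = r ω |cosθ| / √(L² − r² sin²θ) = 0.0495·338.6·0.67301/0.17409 = 64.786 rad/s.

64.8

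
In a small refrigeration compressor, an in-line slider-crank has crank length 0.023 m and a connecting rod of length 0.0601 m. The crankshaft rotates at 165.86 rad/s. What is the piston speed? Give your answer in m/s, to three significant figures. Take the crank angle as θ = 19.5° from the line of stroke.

1.74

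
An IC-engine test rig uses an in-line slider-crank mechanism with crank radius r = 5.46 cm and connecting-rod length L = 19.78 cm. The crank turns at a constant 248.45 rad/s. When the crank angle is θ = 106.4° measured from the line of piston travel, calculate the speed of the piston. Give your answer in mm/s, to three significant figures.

12000

ω = 248.4 rad/s
For an in-line slider-crank, x = r cosθ + √(L² − r² sin²θ), so v = −rω sinθ·[1 + r cosθ/√(L² − r² sin²θ)].
With r = 0.0546 m, L = 0.1978 m, θ = 106.4°: √(L² − r² sin²θ) = 0.19074 m.
v = −0.0546·248.4·0.95931·[1 + 0.0546·-0.28234/0.19074] = -11.962 m/s.
|v| = 11.962 m/s = 11962 mm/s.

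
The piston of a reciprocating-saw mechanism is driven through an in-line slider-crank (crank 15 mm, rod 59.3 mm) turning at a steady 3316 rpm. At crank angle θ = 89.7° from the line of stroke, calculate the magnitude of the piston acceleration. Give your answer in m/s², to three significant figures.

ω = 2π·3316/60 = 347.3 rad/s
x(θ) = r cosθ + √(L² − r² sin²θ); with ω constant, a = ω²·d²x/dθ².
d²x/dθ² = −r cosθ − r²(cos2θ)/√u − r⁴ sin²2θ/(4u^{3/2}),  u = L² − r² sin²θ = 0.0032915 m².
Substituting r = 0.015 m, L = 0.0593 m, θ = 89.7°: d²x/dθ² = +0.003843 m.
a = ω²·d²x/dθ² = (347.3)²·(+0.003843) = +463.41 m/s²;  |a| = 463.41 m/s².

463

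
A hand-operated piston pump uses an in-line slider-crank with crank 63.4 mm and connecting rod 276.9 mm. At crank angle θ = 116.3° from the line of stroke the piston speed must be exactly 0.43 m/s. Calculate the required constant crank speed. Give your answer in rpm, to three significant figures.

80.6

For an in-line slider-crank, |v_piston| = rω|sinθ|·[1 + r cosθ/√(L² − r² sin²θ)].
With r = 0.0634 m, L = 0.2769 m, θ = 116.3°: the bracketed kinematic factor |dx/dθ| = 0.050946 m.
ω = v/|dx/dθ| = 0.43/0.050946 = 8.4403 rad/s.
N = 60ω/(2π) = 80.599 rpm.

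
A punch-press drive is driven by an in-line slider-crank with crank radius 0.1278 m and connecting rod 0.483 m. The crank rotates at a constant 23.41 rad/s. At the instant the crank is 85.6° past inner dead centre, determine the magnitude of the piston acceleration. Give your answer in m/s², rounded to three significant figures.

ω = 23.41 rad/s
x(θ) = r cosθ + √(L² − r² sin²θ); with ω constant, a = ω²·d²x/dθ².
d²x/dθ² = −r cosθ − r²(cos2θ)/√u − r⁴ sin²2θ/(4u^{3/2}),  u = L² − r² sin²θ = 0.217052 m².
Substituting r = 0.1278 m, L = 0.483 m, θ = 85.6°: d²x/dθ² = +0.024825 m.
a = ω²·d²x/dθ² = (23.41)²·(+0.024825) = +13.605 m/s²;  |a| = 13.605 m/s².

13.6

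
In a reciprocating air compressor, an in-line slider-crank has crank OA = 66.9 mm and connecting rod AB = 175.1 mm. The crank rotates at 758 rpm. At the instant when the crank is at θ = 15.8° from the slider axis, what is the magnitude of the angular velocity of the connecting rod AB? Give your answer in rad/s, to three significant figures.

29.3

ω = 79.38 rad/s (converted from 758 rpm).
The rod makes angle φ with the slider axis where L sinφ = r sinθ; differentiating, L cosφ·φ̇ = r ω cosθ.
L cosφ = √(L² − r² sin²θ) = 0.17415 m.
|ω_rod| = r ω |cosθ| / √(L² − r² sin²θ) = 0.0669·79.38·0.96222/0.17415 = 29.341 rad/s.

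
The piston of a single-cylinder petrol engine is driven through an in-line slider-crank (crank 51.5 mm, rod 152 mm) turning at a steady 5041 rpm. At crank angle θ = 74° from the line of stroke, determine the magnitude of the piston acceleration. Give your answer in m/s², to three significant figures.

359

ω = 2π·5041/60 = 527.9 rad/s
x(θ) = r cosθ + √(L² − r² sin²θ); with ω constant, a = ω²·d²x/dθ².
d²x/dθ² = −r cosθ − r²(cos2θ)/√u − r⁴ sin²2θ/(4u^{3/2}),  u = L² − r² sin²θ = 0.0206533 m².
Substituting r = 0.0515 m, L = 0.152 m, θ = 74°: d²x/dθ² = +0.0012892 m.
a = ω²·d²x/dθ² = (527.9)²·(+0.0012892) = +359.27 m/s²;  |a| = 359.27 m/s².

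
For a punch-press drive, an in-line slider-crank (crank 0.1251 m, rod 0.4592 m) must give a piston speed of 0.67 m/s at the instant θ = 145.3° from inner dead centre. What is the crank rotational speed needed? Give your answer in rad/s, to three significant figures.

For an in-line slider-crank, |v_piston| = rω|sinθ|·[1 + r cosθ/√(L² − r² sin²θ)].
With r = 0.1251 m, L = 0.4592 m, θ = 145.3°: the bracketed kinematic factor |dx/dθ| = 0.055071 m.
ω = v/|dx/dθ| = 0.67/0.055071 = 12.166 rad/s.

12.2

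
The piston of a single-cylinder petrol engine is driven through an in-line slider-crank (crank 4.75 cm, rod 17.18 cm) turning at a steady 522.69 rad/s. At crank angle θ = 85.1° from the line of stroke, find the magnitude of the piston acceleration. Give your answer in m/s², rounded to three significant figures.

2570

ω = 522.7 rad/s
x(θ) = r cosθ + √(L² − r² sin²θ); with ω constant, a = ω²·d²x/dθ².
d²x/dθ² = −r cosθ − r²(cos2θ)/√u − r⁴ sin²2θ/(4u^{3/2}),  u = L² − r² sin²θ = 0.0272755 m².
Substituting r = 0.0475 m, L = 0.1718 m, θ = 85.1°: d²x/dθ² = +0.0093967 m.
a = ω²·d²x/dθ² = (522.7)²·(+0.0093967) = +2567.2 m/s²;  |a| = 2567.2 m/s².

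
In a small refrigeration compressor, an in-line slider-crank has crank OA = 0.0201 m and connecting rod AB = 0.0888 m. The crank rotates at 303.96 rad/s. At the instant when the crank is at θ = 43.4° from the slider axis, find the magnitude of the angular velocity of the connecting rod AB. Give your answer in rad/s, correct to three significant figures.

50.6

ω = 304 rad/s
The rod makes angle φ with the slider axis where L sinφ = r sinθ; differentiating, L cosφ·φ̇ = r ω cosθ.
L cosφ = √(L² − r² sin²θ) = 0.08772 m.
|ω_rod| = r ω |cosθ| / √(L² − r² sin²θ) = 0.0201·304·0.72657/0.08772 = 50.605 rad/s.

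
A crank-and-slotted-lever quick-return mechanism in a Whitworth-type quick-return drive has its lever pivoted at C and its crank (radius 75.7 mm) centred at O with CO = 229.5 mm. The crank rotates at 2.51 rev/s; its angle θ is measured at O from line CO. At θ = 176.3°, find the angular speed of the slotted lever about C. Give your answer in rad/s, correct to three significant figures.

7.71

ω = 15.77 rad/s (from 2.51 rev/s).
Crank pin A relative to C: A = (d + r cosθ, r sinθ); lever angle φ = atan2(r sinθ, d + r cosθ).
Differentiating tanφ: φ̇ = rω(d cosθ + r)/(d² + r² + 2dr cosθ).
d² + r² + 2dr cosθ = |CA|² = 0.0237269 m²;  d cosθ + r = -0.15332 m.
|ω_lever| = |0.0757·15.77·-0.15332| / 0.0237269 = 7.7146 rad/s.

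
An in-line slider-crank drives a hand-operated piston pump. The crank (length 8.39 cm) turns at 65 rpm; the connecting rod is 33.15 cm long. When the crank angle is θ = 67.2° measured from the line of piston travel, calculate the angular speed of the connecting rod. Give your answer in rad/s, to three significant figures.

ω = 6.807 rad/s (converted from 65 rpm).
The rod makes angle φ with the slider axis where L sinφ = r sinθ; differentiating, L cosφ·φ̇ = r ω cosθ.
L cosφ = √(L² − r² sin²θ) = 0.32235 m.
|ω_rod| = r ω |cosθ| / √(L² − r² sin²θ) = 0.0839·6.807·0.38752/0.32235 = 0.68654 rad/s.

0.687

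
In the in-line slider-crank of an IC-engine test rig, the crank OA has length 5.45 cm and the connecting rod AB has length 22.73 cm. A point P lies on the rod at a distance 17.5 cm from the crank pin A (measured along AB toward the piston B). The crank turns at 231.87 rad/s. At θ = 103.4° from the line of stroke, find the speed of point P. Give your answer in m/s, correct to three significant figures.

11.8

ω = 231.9 rad/s.  Crank-pin speed |V_A| = rω = 12.637 m/s, perpendicular to OA.
Rod angle: sinφ = −(r/L) sinθ ⇒ φ = -13.488°; ω_rod = −rω cosθ/√(L²−r²sin²θ) = +13.25 rad/s.
V_P = V_A + ω_rod × AP, with AP = 0.175 m along the rod.
Components: V_Px = −rω sinθ − a·ω_rod·sinφ = -11.752 m/s;  V_Py = rω cosθ + a·ω_rod·cosφ = -0.67384 m/s.
|V_P| = √(V_Px² + V_Py²) = 11.771 m/s.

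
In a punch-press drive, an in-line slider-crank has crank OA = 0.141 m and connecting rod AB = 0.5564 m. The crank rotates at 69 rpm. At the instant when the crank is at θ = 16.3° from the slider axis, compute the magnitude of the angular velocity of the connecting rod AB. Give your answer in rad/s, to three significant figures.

1.76

ω = 7.226 rad/s (converted from 69 rpm).
The rod makes angle φ with the slider axis where L sinφ = r sinθ; differentiating, L cosφ·φ̇ = r ω cosθ.
L cosφ = √(L² − r² sin²θ) = 0.55499 m.
|ω_rod| = r ω |cosθ| / √(L² − r² sin²θ) = 0.141·7.226·0.95981/0.55499 = 1.762 rad/s.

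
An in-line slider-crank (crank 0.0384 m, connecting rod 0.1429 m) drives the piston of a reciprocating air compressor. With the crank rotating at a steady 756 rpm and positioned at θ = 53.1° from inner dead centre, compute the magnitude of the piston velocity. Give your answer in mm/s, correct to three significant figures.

ω = 2π·756/60 = 79.17 rad/s
For an in-line slider-crank, x = r cosθ + √(L² − r² sin²θ), so v = −rω sinθ·[1 + r cosθ/√(L² − r² sin²θ)].
With r = 0.0384 m, L = 0.1429 m, θ = 53.1°: √(L² − r² sin²θ) = 0.13956 m.
v = −0.0384·79.17·0.79968·[1 + 0.0384·0.60042/0.13956] = -2.8327 m/s.
|v| = 2.8327 m/s = 2832.7 mm/s.

2830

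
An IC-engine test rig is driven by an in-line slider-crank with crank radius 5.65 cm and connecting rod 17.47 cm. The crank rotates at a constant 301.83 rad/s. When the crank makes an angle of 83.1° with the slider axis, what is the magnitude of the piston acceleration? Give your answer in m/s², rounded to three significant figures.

1090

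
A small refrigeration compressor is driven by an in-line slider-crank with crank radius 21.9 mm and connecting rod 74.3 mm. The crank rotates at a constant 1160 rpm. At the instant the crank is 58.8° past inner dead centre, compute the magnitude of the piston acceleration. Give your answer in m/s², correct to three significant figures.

124

ω = 2π·1160/60 = 121.5 rad/s
x(θ) = r cosθ + √(L² − r² sin²θ); with ω constant, a = ω²·d²x/dθ².
d²x/dθ² = −r cosθ − r²(cos2θ)/√u − r⁴ sin²2θ/(4u^{3/2}),  u = L² − r² sin²θ = 0.00516958 m².
Substituting r = 0.0219 m, L = 0.0743 m, θ = 58.8°: d²x/dθ² = -0.0083759 m.
a = ω²·d²x/dθ² = (121.5)²·(-0.0083759) = -123.6 m/s²;  |a| = 123.6 m/s².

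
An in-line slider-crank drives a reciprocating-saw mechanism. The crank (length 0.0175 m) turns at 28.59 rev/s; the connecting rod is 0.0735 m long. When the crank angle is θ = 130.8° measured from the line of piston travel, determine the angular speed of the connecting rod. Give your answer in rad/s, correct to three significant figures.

ω = 179.6 rad/s (converted from 28.59 rev/s).
The rod makes angle φ with the slider axis where L sinφ = r sinθ; differentiating, L cosφ·φ̇ = r ω cosθ.
L cosφ = √(L² − r² sin²θ) = 0.072296 m.
|ω_rod| = r ω |cosθ| / √(L² − r² sin²θ) = 0.0175·179.6·0.65342/0.072296 = 28.412 rad/s.

28.4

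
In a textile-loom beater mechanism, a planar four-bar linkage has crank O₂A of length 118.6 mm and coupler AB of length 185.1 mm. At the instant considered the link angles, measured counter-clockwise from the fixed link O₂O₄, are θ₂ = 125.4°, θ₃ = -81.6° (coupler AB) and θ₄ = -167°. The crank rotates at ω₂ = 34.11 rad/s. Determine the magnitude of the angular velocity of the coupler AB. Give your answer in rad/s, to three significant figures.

ω₂ = 34.11 rad/s
Differentiating the loop-closure r₂e^{iθ₂}+r₃e^{iθ₃}=r₁+r₄e^{iθ₄} gives r₂ω₂e^{iθ₂}+r₃ω₃e^{iθ₃}=r₄ω₄e^{iθ₄}.
Eliminating the other unknown: ω₃ = r₂ω₂ sin(θ₄−θ₂) / [r₃ sin(θ₃−θ₄)].
Numerator sine = +0.92455; denominator sine = +0.99678.
Result = 0.1186·34.11·(+0.92455) / (0.1851·(+0.99678)) = +20.272 rad/s; magnitude 20.272 rad/s.

20.3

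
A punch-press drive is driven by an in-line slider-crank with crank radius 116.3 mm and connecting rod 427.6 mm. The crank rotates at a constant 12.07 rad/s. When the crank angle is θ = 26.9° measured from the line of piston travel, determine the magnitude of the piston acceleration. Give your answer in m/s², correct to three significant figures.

17.9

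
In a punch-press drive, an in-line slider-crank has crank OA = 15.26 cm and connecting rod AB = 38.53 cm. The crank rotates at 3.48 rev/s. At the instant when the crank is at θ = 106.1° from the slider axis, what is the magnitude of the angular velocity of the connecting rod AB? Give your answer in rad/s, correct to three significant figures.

2.60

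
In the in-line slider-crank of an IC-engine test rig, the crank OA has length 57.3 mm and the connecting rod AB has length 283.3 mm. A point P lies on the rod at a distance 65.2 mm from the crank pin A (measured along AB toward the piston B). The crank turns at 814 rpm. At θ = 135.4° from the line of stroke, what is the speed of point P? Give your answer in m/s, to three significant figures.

ω = 85.24 rad/s.  Crank-pin speed |V_A| = rω = 4.8844 m/s, perpendicular to OA.
Rod angle: sinφ = −(r/L) sinθ ⇒ φ = -8.165°; ω_rod = −rω cosθ/√(L²−r²sin²θ) = +12.402 rad/s.
V_P = V_A + ω_rod × AP, with AP = 0.0652 m along the rod.
Components: V_Px = −rω sinθ − a·ω_rod·sinφ = -3.3147 m/s;  V_Py = rω cosθ + a·ω_rod·cosφ = -2.6774 m/s.
|V_P| = √(V_Px² + V_Py²) = 4.261 m/s.

4.26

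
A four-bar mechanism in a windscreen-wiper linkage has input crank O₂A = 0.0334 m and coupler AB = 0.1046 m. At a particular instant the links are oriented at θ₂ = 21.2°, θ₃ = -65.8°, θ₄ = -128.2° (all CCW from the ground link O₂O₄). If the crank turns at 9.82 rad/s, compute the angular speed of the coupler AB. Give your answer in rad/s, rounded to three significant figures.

1.80

ω₂ = 9.82 rad/s
Differentiating the loop-closure r₂e^{iθ₂}+r₃e^{iθ₃}=r₁+r₄e^{iθ₄} gives r₂ω₂e^{iθ₂}+r₃ω₃e^{iθ₃}=r₄ω₄e^{iθ₄}.
Eliminating the other unknown: ω₃ = r₂ω₂ sin(θ₄−θ₂) / [r₃ sin(θ₃−θ₄)].
Numerator sine = -0.50904; denominator sine = +0.88620.
Result = 0.0334·9.82·(-0.50904) / (0.1046·(+0.88620)) = -1.8011 rad/s; magnitude 1.8011 rad/s.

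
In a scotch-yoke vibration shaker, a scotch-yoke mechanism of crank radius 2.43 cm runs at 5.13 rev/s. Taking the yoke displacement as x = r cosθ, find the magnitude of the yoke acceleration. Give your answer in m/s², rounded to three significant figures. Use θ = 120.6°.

12.9

ω = 32.23 rad/s (from 5.13 rev/s).
x = r cosθ ⇒ ẍ = −rω² cosθ (ω constant).
|a| = rω²|cosθ| = 0.0243·(32.23)²·|cos 120.6°| = 12.852 m/s².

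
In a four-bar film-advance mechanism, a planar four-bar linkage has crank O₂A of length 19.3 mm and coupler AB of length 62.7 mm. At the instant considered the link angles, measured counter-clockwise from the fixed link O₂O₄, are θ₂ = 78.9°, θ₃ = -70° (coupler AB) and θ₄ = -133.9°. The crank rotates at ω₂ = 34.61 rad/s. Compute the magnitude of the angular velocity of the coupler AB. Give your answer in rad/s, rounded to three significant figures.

6.43

ω₂ = 34.61 rad/s
Differentiating the loop-closure r₂e^{iθ₂}+r₃e^{iθ₃}=r₁+r₄e^{iθ₄} gives r₂ω₂e^{iθ₂}+r₃ω₃e^{iθ₃}=r₄ω₄e^{iθ₄}.
Eliminating the other unknown: ω₃ = r₂ω₂ sin(θ₄−θ₂) / [r₃ sin(θ₃−θ₄)].
Numerator sine = +0.54171; denominator sine = +0.89803.
Result = 0.0193·34.61·(+0.54171) / (0.0627·(+0.89803)) = +6.4264 rad/s; magnitude 6.4264 rad/s.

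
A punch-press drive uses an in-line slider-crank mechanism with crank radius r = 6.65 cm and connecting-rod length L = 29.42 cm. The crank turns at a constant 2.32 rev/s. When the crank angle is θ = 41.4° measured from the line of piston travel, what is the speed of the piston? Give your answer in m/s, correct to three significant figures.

0.751

ω = 2π·2.32 = 14.58 rad/s
For an in-line slider-crank, x = r cosθ + √(L² − r² sin²θ), so v = −rω sinθ·[1 + r cosθ/√(L² − r² sin²θ)].
With r = 0.0665 m, L = 0.2942 m, θ = 41.4°: √(L² − r² sin²θ) = 0.29089 m.
v = −0.0665·14.58·0.66131·[1 + 0.0665·0.75011/0.29089] = -0.75098 m/s.
|v| = 0.75098 m/s.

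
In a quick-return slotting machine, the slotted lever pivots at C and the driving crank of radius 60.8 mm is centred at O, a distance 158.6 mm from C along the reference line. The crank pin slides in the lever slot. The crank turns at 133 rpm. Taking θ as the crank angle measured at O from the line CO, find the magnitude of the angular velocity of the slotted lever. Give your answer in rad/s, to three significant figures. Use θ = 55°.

ω = 13.93 rad/s (from 133 rpm).
Crank pin A relative to C: A = (d + r cosθ, r sinθ); lever angle φ = atan2(r sinθ, d + r cosθ).
Differentiating tanφ: φ̇ = rω(d cosθ + r)/(d² + r² + 2dr cosθ).
d² + r² + 2dr cosθ = |CA|² = 0.0399125 m²;  d cosθ + r = +0.15177 m.
|ω_lever| = |0.0608·13.93·+0.15177| / 0.0399125 = 3.22 rad/s.

3.22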